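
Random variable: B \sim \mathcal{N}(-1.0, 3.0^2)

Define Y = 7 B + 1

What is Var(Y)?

For Y = aB + b: Var(Y) = a² * Var(B)
Var(B) = 3.0^2 = 9
Var(Y) = 7² * 9 = 49 * 9 = 441

441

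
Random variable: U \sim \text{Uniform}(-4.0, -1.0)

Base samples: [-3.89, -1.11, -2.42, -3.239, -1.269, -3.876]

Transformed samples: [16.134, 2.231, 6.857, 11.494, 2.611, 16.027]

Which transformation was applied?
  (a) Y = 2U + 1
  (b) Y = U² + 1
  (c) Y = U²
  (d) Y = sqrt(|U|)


Checking option (b) Y = U² + 1:
  U = -3.89 -> Y = 16.134 ✓
  U = -1.11 -> Y = 2.231 ✓
  U = -2.42 -> Y = 6.857 ✓
All samples match this transformation.

(b) U² + 1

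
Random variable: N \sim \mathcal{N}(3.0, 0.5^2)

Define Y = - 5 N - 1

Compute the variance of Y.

For Y = aN + b: Var(Y) = a² * Var(N)
Var(N) = 0.5^2 = 0.25
Var(Y) = (-5)² * 0.25 = 25 * 0.25 = 6.25

6.25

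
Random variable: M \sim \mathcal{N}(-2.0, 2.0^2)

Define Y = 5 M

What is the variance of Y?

For Y = aM + b: Var(Y) = a² * Var(M)
Var(M) = 2.0^2 = 4
Var(Y) = 5² * 4 = 25 * 4 = 100

100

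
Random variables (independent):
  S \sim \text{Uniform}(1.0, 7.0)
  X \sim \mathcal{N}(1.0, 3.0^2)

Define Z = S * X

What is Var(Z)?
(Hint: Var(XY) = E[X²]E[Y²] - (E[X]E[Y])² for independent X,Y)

Var(XY) = E[X²]E[Y²] - (E[X]E[Y])²
E[S] = 4, Var(S) = 3
E[X] = 1, Var(X) = 9
E[S²] = 3 + 4² = 19
E[X²] = 9 + 1² = 10
Var(Z) = 19*10 - (4*1)²
= 190 - 16 = 174

174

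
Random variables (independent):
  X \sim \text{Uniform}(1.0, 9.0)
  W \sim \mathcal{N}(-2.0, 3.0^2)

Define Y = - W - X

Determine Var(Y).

For independent RVs: Var(aX + bY) = a²Var(X) + b²Var(Y)
Var(X) = 5.3333333
Var(W) = 9
Var(Y) = (-1)²*5.3333333 + (-1)²*9
= 1*5.3333333 + 1*9 = 14.333333

14.333333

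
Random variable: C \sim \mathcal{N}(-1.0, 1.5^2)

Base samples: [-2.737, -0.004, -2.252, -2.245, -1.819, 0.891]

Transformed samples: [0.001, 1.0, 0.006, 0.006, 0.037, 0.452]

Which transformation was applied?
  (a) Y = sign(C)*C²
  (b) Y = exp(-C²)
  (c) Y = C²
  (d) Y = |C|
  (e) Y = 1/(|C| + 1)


Checking option (b) Y = exp(-C²):
  C = -2.737 -> Y = 0.001 ✓
  C = -0.004 -> Y = 1.0 ✓
  C = -2.252 -> Y = 0.006 ✓
All samples match this transformation.

(b) exp(-C²)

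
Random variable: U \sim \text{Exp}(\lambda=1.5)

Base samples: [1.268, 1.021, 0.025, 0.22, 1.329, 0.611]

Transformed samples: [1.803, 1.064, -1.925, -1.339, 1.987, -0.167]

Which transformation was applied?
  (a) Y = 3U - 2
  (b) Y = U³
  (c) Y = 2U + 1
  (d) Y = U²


Checking option (a) Y = 3U - 2:
  U = 1.268 -> Y = 1.803 ✓
  U = 1.021 -> Y = 1.064 ✓
  U = 0.025 -> Y = -1.925 ✓
All samples match this transformation.

(a) 3U - 2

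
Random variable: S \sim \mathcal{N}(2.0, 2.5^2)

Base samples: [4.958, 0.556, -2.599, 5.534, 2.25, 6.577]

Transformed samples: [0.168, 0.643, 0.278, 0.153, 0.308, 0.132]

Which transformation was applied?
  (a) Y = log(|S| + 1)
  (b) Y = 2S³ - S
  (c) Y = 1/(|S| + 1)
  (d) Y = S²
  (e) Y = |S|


Checking option (c) Y = 1/(|S| + 1):
  S = 4.958 -> Y = 0.168 ✓
  S = 0.556 -> Y = 0.643 ✓
  S = -2.599 -> Y = 0.278 ✓
All samples match this transformation.

(c) 1/(|S| + 1)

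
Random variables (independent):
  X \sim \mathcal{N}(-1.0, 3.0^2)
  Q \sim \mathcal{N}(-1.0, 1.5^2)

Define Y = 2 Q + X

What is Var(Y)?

For independent RVs: Var(aX + bY) = a²Var(X) + b²Var(Y)
Var(X) = 9
Var(Q) = 2.25
Var(Y) = 1²*9 + 2²*2.25
= 1*9 + 4*2.25 = 18

18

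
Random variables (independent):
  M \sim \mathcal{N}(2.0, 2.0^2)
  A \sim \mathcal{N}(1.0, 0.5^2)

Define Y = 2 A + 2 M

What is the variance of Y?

For independent RVs: Var(aX + bY) = a²Var(X) + b²Var(Y)
Var(M) = 4
Var(A) = 0.25
Var(Y) = 2²*4 + 2²*0.25
= 4*4 + 4*0.25 = 17

17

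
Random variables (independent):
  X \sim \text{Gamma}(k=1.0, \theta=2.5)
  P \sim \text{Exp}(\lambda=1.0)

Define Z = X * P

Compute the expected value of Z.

For independent RVs: E[XY] = E[X]*E[Y]
E[X] = 2.5
E[P] = 1
E[Z] = 2.5 * 1 = 2.5

2.5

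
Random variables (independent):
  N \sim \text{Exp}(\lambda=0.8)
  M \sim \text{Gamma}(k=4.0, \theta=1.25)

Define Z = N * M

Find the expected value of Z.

For independent RVs: E[XY] = E[X]*E[Y]
E[N] = 1.25
E[M] = 5
E[Z] = 1.25 * 5 = 6.25

6.25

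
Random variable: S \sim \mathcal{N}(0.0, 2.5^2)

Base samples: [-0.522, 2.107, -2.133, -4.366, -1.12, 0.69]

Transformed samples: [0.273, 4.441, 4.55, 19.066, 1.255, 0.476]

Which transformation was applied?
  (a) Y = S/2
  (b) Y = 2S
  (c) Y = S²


Checking option (c) Y = S²:
  S = -0.522 -> Y = 0.273 ✓
  S = 2.107 -> Y = 4.441 ✓
  S = -2.133 -> Y = 4.55 ✓
All samples match this transformation.

(c) S²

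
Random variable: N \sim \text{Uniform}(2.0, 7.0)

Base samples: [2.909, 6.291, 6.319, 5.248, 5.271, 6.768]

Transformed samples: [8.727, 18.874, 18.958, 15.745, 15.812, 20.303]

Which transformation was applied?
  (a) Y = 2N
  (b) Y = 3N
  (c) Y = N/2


Checking option (b) Y = 3N:
  N = 2.909 -> Y = 8.727 ✓
  N = 6.291 -> Y = 18.874 ✓
  N = 6.319 -> Y = 18.958 ✓
All samples match this transformation.

(b) 3N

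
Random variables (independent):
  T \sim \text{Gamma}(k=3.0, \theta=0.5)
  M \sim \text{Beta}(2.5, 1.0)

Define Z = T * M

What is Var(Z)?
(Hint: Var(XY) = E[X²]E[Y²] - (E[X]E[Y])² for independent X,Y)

Var(XY) = E[X²]E[Y²] - (E[X]E[Y])²
E[T] = 1.5, Var(T) = 0.75
E[M] = 0.71428571, Var(M) = 0.045351474
E[T²] = 0.75 + 1.5² = 3
E[M²] = 0.045351474 + 0.71428571² = 0.55555556
Var(Z) = 3*0.55555556 - (1.5*0.71428571)²
= 1.6666667 - 1.1479592 = 0.51870748

0.51870748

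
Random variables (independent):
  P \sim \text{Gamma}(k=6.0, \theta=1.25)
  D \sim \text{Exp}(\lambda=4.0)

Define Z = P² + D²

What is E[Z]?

E[Z] = E[P²] + E[D²]
E[P²] = Var(P) + E[P]² = 9.375 + 56.25 = 65.625
E[D²] = Var(D) + E[D]² = 0.0625 + 0.0625 = 0.125
E[Z] = 65.625 + 0.125 = 65.75

65.75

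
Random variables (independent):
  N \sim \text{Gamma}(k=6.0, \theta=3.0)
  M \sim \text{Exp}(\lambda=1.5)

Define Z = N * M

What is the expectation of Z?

For independent RVs: E[XY] = E[X]*E[Y]
E[N] = 18
E[M] = 0.66666667
E[Z] = 18 * 0.66666667 = 12

12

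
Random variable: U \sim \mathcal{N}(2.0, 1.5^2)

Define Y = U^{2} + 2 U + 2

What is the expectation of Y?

E[Y] = 1*E[U²] + 2*E[U] + 2
E[U] = 2
E[U²] = Var(U) + (E[U])² = 2.25 + 4 = 6.25
E[Y] = 1*6.25 + 2*2 + 2 = 12.25

12.25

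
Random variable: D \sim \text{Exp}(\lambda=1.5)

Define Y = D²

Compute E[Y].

Using E[X²] = Var(X) + (E[X])²:
E[D] = 0.66666667
Var(D) = 1/1.5^2 = 0.44444444
E[D²] = 0.44444444 + 0.66666667² = 0.44444444 + 0.44444444 = 0.88888889

0.88888889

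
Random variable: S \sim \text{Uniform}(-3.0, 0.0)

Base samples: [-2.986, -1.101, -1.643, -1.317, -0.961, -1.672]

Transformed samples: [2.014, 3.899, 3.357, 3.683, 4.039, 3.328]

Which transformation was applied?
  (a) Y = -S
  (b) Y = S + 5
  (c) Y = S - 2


Checking option (b) Y = S + 5:
  S = -2.986 -> Y = 2.014 ✓
  S = -1.101 -> Y = 3.899 ✓
  S = -1.643 -> Y = 3.357 ✓
All samples match this transformation.

(b) S + 5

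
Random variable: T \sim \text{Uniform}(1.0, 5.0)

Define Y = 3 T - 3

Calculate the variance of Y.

For Y = aT + b: Var(Y) = a² * Var(T)
Var(T) = (5 - 1)^2/12 = 1.3333333
Var(Y) = 3² * 1.3333333 = 9 * 1.3333333 = 12

12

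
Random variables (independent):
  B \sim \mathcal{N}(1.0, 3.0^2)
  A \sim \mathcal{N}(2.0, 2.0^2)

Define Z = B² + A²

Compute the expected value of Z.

E[Z] = E[B²] + E[A²]
E[B²] = Var(B) + E[B]² = 9 + 1 = 10
E[A²] = Var(A) + E[A]² = 4 + 4 = 8
E[Z] = 10 + 8 = 18

18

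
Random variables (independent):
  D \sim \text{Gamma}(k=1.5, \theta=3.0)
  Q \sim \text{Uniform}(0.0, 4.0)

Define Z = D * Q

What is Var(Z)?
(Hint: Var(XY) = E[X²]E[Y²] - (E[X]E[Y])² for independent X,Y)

Var(XY) = E[X²]E[Y²] - (E[X]E[Y])²
E[D] = 4.5, Var(D) = 13.5
E[Q] = 2, Var(Q) = 1.3333333
E[D²] = 13.5 + 4.5² = 33.75
E[Q²] = 1.3333333 + 2² = 5.3333333
Var(Z) = 33.75*5.3333333 - (4.5*2)²
= 180 - 81 = 99

99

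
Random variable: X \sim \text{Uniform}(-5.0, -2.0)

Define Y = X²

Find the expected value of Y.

Using E[X²] = Var(X) + (E[X])²:
E[X] = -3.5
Var(X) = (-2 + 5)^2/12 = 0.75
E[X²] = 0.75 + (-3.5)² = 0.75 + 12.25 = 13

13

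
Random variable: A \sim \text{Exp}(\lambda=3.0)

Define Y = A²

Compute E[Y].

E[A²] = Var(A) + (E[A])² = 0.11111111 + 0.11111111 = 0.22222222

0.22222222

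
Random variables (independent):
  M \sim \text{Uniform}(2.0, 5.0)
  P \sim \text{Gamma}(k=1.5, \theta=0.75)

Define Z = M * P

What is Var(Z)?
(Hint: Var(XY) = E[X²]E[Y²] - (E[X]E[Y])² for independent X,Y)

Var(XY) = E[X²]E[Y²] - (E[X]E[Y])²
E[M] = 3.5, Var(M) = 0.75
E[P] = 1.125, Var(P) = 0.84375
E[M²] = 0.75 + 3.5² = 13
E[P²] = 0.84375 + 1.125² = 2.109375
Var(Z) = 13*2.109375 - (3.5*1.125)²
= 27.421875 - 15.503906 = 11.917969

11.917969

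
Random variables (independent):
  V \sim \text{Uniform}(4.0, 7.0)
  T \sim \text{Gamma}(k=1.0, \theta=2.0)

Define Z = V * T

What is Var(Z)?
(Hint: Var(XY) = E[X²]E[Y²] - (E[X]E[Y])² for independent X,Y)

Var(XY) = E[X²]E[Y²] - (E[X]E[Y])²
E[V] = 5.5, Var(V) = 0.75
E[T] = 2, Var(T) = 4
E[V²] = 0.75 + 5.5² = 31
E[T²] = 4 + 2² = 8
Var(Z) = 31*8 - (5.5*2)²
= 248 - 121 = 127

127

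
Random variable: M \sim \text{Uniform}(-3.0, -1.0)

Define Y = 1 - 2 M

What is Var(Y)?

For Y = aM + b: Var(Y) = a² * Var(M)
Var(M) = (-1 + 3)^2/12 = 0.33333333
Var(Y) = (-2)² * 0.33333333 = 4 * 0.33333333 = 1.3333333

1.3333333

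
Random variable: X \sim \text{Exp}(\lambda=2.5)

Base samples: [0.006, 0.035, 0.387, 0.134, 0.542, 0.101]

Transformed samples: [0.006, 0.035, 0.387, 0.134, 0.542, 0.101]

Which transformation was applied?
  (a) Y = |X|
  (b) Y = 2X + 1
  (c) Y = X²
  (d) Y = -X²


Checking option (a) Y = |X|:
  X = 0.006 -> Y = 0.006 ✓
  X = 0.035 -> Y = 0.035 ✓
  X = 0.387 -> Y = 0.387 ✓
All samples match this transformation.

(a) |X|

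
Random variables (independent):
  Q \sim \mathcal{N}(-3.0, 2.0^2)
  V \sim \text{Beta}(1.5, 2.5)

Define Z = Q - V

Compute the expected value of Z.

E[Z] = 1*E[Q] - 1*E[V]
E[Q] = -3
E[V] = 0.375
E[Z] = 1*(-3) - 1*0.375 = -3.375

-3.375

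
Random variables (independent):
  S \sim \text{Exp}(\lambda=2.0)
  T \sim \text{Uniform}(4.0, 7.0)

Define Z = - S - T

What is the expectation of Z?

E[Z] = -1*E[S] - 1*E[T]
E[S] = 0.5
E[T] = 5.5
E[Z] = -1*0.5 - 1*5.5 = -6

-6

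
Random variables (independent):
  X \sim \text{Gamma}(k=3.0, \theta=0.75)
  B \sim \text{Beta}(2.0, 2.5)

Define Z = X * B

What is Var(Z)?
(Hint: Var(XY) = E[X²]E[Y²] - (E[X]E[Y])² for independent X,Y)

Var(XY) = E[X²]E[Y²] - (E[X]E[Y])²
E[X] = 2.25, Var(X) = 1.6875
E[B] = 0.44444444, Var(B) = 0.044893378
E[X²] = 1.6875 + 2.25² = 6.75
E[B²] = 0.044893378 + 0.44444444² = 0.24242424
Var(Z) = 6.75*0.24242424 - (2.25*0.44444444)²
= 1.6363636 - 1 = 0.63636364

0.63636364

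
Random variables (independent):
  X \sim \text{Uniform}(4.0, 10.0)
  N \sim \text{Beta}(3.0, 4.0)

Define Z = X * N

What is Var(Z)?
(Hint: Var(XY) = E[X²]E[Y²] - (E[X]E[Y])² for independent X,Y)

Var(XY) = E[X²]E[Y²] - (E[X]E[Y])²
E[X] = 7, Var(X) = 3
E[N] = 0.42857143, Var(N) = 0.030612245
E[X²] = 3 + 7² = 52
E[N²] = 0.030612245 + 0.42857143² = 0.21428571
Var(Z) = 52*0.21428571 - (7*0.42857143)²
= 11.142857 - 9 = 2.1428571

2.1428571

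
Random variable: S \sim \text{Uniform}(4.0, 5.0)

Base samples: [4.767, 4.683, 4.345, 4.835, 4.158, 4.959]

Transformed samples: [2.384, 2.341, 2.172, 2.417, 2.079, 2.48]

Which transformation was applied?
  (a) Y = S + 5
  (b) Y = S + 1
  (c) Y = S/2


Checking option (c) Y = S/2:
  S = 4.767 -> Y = 2.384 ✓
  S = 4.683 -> Y = 2.341 ✓
  S = 4.345 -> Y = 2.172 ✓
All samples match this transformation.

(c) S/2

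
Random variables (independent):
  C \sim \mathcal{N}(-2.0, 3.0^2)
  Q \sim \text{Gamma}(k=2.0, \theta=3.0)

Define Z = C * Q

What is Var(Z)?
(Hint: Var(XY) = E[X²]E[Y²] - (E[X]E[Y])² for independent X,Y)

Var(XY) = E[X²]E[Y²] - (E[X]E[Y])²
E[C] = -2, Var(C) = 9
E[Q] = 6, Var(Q) = 18
E[C²] = 9 + (-2)² = 13
E[Q²] = 18 + 6² = 54
Var(Z) = 13*54 - (-2*6)²
= 702 - 144 = 558

558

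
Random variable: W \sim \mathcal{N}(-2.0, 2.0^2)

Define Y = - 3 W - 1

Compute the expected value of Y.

For Y = -3W - 1:
E[Y] = -3 * E[W] - 1
E[W] = -2.0 = -2
E[Y] = -3 * (-2) - 1 = 5

5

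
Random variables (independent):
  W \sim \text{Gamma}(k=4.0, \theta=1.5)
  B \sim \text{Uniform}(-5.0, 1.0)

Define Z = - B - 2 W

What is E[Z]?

E[Z] = -2*E[W] - 1*E[B]
E[W] = 6
E[B] = -2
E[Z] = -2*6 - 1*(-2) = -10

-10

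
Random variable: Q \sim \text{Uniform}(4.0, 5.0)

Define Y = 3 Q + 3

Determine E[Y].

For Y = 3Q + 3:
E[Y] = 3 * E[Q] + 3
E[Q] = (4 + 5)/2 = 4.5
E[Y] = 3 * 4.5 + 3 = 16.5

16.5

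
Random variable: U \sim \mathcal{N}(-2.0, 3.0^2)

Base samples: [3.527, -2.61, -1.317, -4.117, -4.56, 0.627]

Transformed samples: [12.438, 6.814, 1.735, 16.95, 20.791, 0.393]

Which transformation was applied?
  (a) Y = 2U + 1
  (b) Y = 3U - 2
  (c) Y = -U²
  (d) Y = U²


Checking option (d) Y = U²:
  U = 3.527 -> Y = 12.438 ✓
  U = -2.61 -> Y = 6.814 ✓
  U = -1.317 -> Y = 1.735 ✓
All samples match this transformation.

(d) U²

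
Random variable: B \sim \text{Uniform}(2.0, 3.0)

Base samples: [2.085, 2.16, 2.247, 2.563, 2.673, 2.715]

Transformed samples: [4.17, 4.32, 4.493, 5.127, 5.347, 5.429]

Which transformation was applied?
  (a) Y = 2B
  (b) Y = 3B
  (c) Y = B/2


Checking option (a) Y = 2B:
  B = 2.085 -> Y = 4.17 ✓
  B = 2.16 -> Y = 4.32 ✓
  B = 2.247 -> Y = 4.493 ✓
All samples match this transformation.

(a) 2B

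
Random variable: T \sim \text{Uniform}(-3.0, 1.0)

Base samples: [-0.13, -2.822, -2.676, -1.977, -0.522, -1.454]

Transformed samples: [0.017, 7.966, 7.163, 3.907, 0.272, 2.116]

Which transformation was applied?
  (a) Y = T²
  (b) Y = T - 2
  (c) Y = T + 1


Checking option (a) Y = T²:
  T = -0.13 -> Y = 0.017 ✓
  T = -2.822 -> Y = 7.966 ✓
  T = -2.676 -> Y = 7.163 ✓
All samples match this transformation.

(a) T²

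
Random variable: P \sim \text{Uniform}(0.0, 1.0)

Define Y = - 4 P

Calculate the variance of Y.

For Y = aP + b: Var(Y) = a² * Var(P)
Var(P) = (1 - 0)^2/12 = 0.083333333
Var(Y) = (-4)² * 0.083333333 = 16 * 0.083333333 = 1.3333333

1.3333333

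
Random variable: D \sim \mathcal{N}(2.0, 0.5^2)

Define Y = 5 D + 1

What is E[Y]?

For Y = 5D + 1:
E[Y] = 5 * E[D] + 1
E[D] = 2.0 = 2
E[Y] = 5 * 2 + 1 = 11

11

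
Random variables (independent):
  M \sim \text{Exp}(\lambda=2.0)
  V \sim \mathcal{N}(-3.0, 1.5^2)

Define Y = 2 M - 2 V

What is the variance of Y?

For independent RVs: Var(aX + bY) = a²Var(X) + b²Var(Y)
Var(M) = 0.25
Var(V) = 2.25
Var(Y) = 2²*0.25 + (-2)²*2.25
= 4*0.25 + 4*2.25 = 10

10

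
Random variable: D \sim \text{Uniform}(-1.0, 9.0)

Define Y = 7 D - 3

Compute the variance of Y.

For Y = aD + b: Var(Y) = a² * Var(D)
Var(D) = (9 + 1)^2/12 = 8.3333333
Var(Y) = 7² * 8.3333333 = 49 * 8.3333333 = 408.33333

408.33333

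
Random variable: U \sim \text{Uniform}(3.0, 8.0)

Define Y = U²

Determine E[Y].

E[U²] = Var(U) + (E[U])² = 2.0833333 + 30.25 = 32.333333

32.333333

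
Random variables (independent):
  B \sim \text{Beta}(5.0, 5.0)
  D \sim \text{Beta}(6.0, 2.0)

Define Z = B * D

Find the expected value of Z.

For independent RVs: E[XY] = E[X]*E[Y]
E[B] = 0.5
E[D] = 0.75
E[Z] = 0.5 * 0.75 = 0.375

0.375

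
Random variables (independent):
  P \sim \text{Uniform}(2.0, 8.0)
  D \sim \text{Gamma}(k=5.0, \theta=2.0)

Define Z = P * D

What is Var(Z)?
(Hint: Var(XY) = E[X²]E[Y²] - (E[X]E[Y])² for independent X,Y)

Var(XY) = E[X²]E[Y²] - (E[X]E[Y])²
E[P] = 5, Var(P) = 3
E[D] = 10, Var(D) = 20
E[P²] = 3 + 5² = 28
E[D²] = 20 + 10² = 120
Var(Z) = 28*120 - (5*10)²
= 3360 - 2500 = 860

860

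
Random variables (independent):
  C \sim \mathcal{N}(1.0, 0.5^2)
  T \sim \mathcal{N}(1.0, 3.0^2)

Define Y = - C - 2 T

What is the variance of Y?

For independent RVs: Var(aX + bY) = a²Var(X) + b²Var(Y)
Var(C) = 0.25
Var(T) = 9
Var(Y) = (-1)²*0.25 + (-2)²*9
= 1*0.25 + 4*9 = 36.25

36.25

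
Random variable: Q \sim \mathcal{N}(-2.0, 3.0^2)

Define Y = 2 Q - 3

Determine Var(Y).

For Y = aQ + b: Var(Y) = a² * Var(Q)
Var(Q) = 3.0^2 = 9
Var(Y) = 2² * 9 = 4 * 9 = 36

36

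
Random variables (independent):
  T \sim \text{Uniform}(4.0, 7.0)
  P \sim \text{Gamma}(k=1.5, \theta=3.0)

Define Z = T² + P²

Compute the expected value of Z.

E[Z] = E[T²] + E[P²]
E[T²] = Var(T) + E[T]² = 0.75 + 30.25 = 31
E[P²] = Var(P) + E[P]² = 13.5 + 20.25 = 33.75
E[Z] = 31 + 33.75 = 64.75

64.75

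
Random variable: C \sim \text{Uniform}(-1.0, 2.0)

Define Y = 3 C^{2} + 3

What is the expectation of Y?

E[Y] = 3*E[C²] + 3
E[C] = 0.5
E[C²] = Var(C) + (E[C])² = 0.75 + 0.25 = 1
E[Y] = 3*1 + 3 = 6

6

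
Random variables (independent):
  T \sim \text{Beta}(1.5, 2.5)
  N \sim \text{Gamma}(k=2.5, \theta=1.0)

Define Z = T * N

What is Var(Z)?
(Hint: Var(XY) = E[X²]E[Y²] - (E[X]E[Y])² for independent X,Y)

Var(XY) = E[X²]E[Y²] - (E[X]E[Y])²
E[T] = 0.375, Var(T) = 0.046875
E[N] = 2.5, Var(N) = 2.5
E[T²] = 0.046875 + 0.375² = 0.1875
E[N²] = 2.5 + 2.5² = 8.75
Var(Z) = 0.1875*8.75 - (0.375*2.5)²
= 1.640625 - 0.87890625 = 0.76171875

0.76171875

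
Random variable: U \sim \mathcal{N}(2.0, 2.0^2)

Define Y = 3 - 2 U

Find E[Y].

For Y = -2U + 3:
E[Y] = -2 * E[U] + 3
E[U] = 2.0 = 2
E[Y] = -2 * 2 + 3 = -1

-1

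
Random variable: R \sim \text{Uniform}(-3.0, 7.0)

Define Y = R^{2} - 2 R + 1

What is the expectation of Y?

E[Y] = 1*E[R²] - 2*E[R] + 1
E[R] = 2
E[R²] = Var(R) + (E[R])² = 8.3333333 + 4 = 12.333333
E[Y] = 1*12.333333 - 2*2 + 1 = 9.3333333

9.3333333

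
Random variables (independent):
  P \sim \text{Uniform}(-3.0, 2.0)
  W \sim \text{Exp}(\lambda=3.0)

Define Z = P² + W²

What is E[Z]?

E[Z] = E[P²] + E[W²]
E[P²] = Var(P) + E[P]² = 2.0833333 + 0.25 = 2.3333333
E[W²] = Var(W) + E[W]² = 0.11111111 + 0.11111111 = 0.22222222
E[Z] = 2.3333333 + 0.22222222 = 2.5555556

2.5555556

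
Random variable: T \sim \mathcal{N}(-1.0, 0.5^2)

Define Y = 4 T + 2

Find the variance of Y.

For Y = aT + b: Var(Y) = a² * Var(T)
Var(T) = 0.5^2 = 0.25
Var(Y) = 4² * 0.25 = 16 * 0.25 = 4

4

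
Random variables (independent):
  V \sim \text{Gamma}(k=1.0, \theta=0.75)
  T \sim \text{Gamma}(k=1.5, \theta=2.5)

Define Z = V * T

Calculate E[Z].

For independent RVs: E[XY] = E[X]*E[Y]
E[V] = 0.75
E[T] = 3.75
E[Z] = 0.75 * 3.75 = 2.8125

2.8125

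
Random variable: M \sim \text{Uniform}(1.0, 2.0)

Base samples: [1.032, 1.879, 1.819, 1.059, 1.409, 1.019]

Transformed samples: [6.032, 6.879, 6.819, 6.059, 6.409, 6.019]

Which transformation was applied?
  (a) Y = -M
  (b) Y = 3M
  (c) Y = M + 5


Checking option (c) Y = M + 5:
  M = 1.032 -> Y = 6.032 ✓
  M = 1.879 -> Y = 6.879 ✓
  M = 1.819 -> Y = 6.819 ✓
All samples match this transformation.

(c) M + 5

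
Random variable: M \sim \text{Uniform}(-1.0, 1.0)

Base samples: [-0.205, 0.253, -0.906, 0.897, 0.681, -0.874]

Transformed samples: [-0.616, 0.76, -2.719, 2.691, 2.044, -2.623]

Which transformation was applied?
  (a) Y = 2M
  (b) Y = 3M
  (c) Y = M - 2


Checking option (b) Y = 3M:
  M = -0.205 -> Y = -0.616 ✓
  M = 0.253 -> Y = 0.76 ✓
  M = -0.906 -> Y = -2.719 ✓
All samples match this transformation.

(b) 3M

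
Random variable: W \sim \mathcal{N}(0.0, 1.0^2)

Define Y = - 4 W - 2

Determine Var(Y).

For Y = aW + b: Var(Y) = a² * Var(W)
Var(W) = 1.0^2 = 1
Var(Y) = (-4)² * 1 = 16 * 1 = 16

16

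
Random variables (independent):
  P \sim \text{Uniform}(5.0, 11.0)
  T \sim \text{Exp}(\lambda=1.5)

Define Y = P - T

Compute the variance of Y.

For independent RVs: Var(aX + bY) = a²Var(X) + b²Var(Y)
Var(P) = 3
Var(T) = 0.44444444
Var(Y) = 1²*3 + (-1)²*0.44444444
= 1*3 + 1*0.44444444 = 3.4444444

3.4444444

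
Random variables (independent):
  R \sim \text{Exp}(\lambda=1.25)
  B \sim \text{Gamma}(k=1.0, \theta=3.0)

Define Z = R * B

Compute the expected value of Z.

For independent RVs: E[XY] = E[X]*E[Y]
E[R] = 0.8
E[B] = 3
E[Z] = 0.8 * 3 = 2.4

2.4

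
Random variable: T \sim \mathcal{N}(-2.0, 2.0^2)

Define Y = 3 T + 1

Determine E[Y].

For Y = 3T + 1:
E[Y] = 3 * E[T] + 1
E[T] = -2.0 = -2
E[Y] = 3 * (-2) + 1 = -5

-5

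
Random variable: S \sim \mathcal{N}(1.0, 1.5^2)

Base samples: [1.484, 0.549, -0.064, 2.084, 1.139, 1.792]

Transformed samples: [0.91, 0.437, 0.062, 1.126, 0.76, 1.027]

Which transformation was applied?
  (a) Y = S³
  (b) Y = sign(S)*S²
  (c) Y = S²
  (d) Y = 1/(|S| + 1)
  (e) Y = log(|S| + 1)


Checking option (e) Y = log(|S| + 1):
  S = 1.484 -> Y = 0.91 ✓
  S = 0.549 -> Y = 0.437 ✓
  S = -0.064 -> Y = 0.062 ✓
All samples match this transformation.

(e) log(|S| + 1)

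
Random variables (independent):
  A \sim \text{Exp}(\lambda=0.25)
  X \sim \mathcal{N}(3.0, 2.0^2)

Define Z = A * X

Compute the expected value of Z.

For independent RVs: E[XY] = E[X]*E[Y]
E[A] = 4
E[X] = 3
E[Z] = 4 * 3 = 12

12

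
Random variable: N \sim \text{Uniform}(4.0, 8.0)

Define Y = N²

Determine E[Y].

E[N²] = Var(N) + (E[N])² = 1.3333333 + 36 = 37.333333

37.333333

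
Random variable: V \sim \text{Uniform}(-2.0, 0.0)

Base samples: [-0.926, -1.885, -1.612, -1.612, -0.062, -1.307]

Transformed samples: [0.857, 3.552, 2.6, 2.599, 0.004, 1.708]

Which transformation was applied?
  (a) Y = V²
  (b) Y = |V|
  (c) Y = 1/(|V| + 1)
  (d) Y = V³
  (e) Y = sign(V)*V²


Checking option (a) Y = V²:
  V = -0.926 -> Y = 0.857 ✓
  V = -1.885 -> Y = 3.552 ✓
  V = -1.612 -> Y = 2.6 ✓
All samples match this transformation.

(a) V²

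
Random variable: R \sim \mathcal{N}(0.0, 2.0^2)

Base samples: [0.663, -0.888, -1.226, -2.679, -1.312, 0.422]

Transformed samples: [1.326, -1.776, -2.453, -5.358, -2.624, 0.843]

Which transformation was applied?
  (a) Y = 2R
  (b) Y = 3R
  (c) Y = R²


Checking option (a) Y = 2R:
  R = 0.663 -> Y = 1.326 ✓
  R = -0.888 -> Y = -1.776 ✓
  R = -1.226 -> Y = -2.453 ✓
All samples match this transformation.

(a) 2R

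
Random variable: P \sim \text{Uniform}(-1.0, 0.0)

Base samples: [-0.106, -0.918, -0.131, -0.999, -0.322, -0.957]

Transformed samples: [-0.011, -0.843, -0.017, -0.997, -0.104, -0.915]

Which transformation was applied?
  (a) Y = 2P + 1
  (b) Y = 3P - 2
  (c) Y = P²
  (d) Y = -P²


Checking option (d) Y = -P²:
  P = -0.106 -> Y = -0.011 ✓
  P = -0.918 -> Y = -0.843 ✓
  P = -0.131 -> Y = -0.017 ✓
All samples match this transformation.

(d) -P²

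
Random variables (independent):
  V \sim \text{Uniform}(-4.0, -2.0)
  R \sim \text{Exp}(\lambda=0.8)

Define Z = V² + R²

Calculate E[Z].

E[Z] = E[V²] + E[R²]
E[V²] = Var(V) + E[V]² = 0.33333333 + 9 = 9.3333333
E[R²] = Var(R) + E[R]² = 1.5625 + 1.5625 = 3.125
E[Z] = 9.3333333 + 3.125 = 12.458333

12.458333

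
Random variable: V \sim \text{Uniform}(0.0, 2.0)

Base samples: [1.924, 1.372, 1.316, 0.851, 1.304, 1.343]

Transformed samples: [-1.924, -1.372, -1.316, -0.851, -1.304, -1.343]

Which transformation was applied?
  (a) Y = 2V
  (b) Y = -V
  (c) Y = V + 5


Checking option (b) Y = -V:
  V = 1.924 -> Y = -1.924 ✓
  V = 1.372 -> Y = -1.372 ✓
  V = 1.316 -> Y = -1.316 ✓
All samples match this transformation.

(b) -V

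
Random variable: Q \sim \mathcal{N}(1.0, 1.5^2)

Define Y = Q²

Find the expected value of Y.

E[Q²] = Var(Q) + (E[Q])² = 2.25 + 1 = 3.25

3.25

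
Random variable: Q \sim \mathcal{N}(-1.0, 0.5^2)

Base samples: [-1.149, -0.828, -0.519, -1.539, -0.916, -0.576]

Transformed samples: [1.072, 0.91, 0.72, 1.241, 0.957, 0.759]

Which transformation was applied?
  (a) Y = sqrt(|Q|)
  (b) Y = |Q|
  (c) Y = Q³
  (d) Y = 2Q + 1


Checking option (a) Y = sqrt(|Q|):
  Q = -1.149 -> Y = 1.072 ✓
  Q = -0.828 -> Y = 0.91 ✓
  Q = -0.519 -> Y = 0.72 ✓
All samples match this transformation.

(a) sqrt(|Q|)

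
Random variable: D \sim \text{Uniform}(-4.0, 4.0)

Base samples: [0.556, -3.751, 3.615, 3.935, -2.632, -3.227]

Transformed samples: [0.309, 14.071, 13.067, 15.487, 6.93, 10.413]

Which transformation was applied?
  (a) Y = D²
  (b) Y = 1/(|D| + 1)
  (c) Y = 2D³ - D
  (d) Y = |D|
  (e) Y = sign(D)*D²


Checking option (a) Y = D²:
  D = 0.556 -> Y = 0.309 ✓
  D = -3.751 -> Y = 14.071 ✓
  D = 3.615 -> Y = 13.067 ✓
All samples match this transformation.

(a) D²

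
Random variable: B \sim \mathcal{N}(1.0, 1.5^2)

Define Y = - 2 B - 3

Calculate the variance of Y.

For Y = aB + b: Var(Y) = a² * Var(B)
Var(B) = 1.5^2 = 2.25
Var(Y) = (-2)² * 2.25 = 4 * 2.25 = 9

9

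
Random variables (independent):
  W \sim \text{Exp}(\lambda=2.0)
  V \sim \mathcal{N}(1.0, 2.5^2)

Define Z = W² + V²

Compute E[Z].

E[Z] = E[W²] + E[V²]
E[W²] = Var(W) + E[W]² = 0.25 + 0.25 = 0.5
E[V²] = Var(V) + E[V]² = 6.25 + 1 = 7.25
E[Z] = 0.5 + 7.25 = 7.75

7.75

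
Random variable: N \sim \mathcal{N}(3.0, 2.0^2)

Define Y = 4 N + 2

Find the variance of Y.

For Y = aN + b: Var(Y) = a² * Var(N)
Var(N) = 2.0^2 = 4
Var(Y) = 4² * 4 = 16 * 4 = 64

64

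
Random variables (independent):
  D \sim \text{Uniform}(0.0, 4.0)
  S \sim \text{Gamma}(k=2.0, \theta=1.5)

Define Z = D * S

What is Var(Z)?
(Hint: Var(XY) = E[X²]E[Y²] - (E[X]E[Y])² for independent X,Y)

Var(XY) = E[X²]E[Y²] - (E[X]E[Y])²
E[D] = 2, Var(D) = 1.3333333
E[S] = 3, Var(S) = 4.5
E[D²] = 1.3333333 + 2² = 5.3333333
E[S²] = 4.5 + 3² = 13.5
Var(Z) = 5.3333333*13.5 - (2*3)²
= 72 - 36 = 36

36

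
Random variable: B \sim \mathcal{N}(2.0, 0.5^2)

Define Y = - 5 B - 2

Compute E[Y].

For Y = -5B - 2:
E[Y] = -5 * E[B] - 2
E[B] = 2.0 = 2
E[Y] = -5 * 2 - 2 = -12

-12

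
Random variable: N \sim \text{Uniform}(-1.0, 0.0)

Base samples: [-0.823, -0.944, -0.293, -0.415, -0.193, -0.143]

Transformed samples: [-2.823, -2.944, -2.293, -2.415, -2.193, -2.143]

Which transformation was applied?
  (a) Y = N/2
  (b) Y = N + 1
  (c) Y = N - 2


Checking option (c) Y = N - 2:
  N = -0.823 -> Y = -2.823 ✓
  N = -0.944 -> Y = -2.944 ✓
  N = -0.293 -> Y = -2.293 ✓
All samples match this transformation.

(c) N - 2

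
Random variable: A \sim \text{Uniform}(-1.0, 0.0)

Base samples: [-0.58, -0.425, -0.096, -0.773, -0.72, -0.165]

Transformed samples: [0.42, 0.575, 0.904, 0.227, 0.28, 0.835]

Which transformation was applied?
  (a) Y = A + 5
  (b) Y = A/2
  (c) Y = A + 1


Checking option (c) Y = A + 1:
  A = -0.58 -> Y = 0.42 ✓
  A = -0.425 -> Y = 0.575 ✓
  A = -0.096 -> Y = 0.904 ✓
All samples match this transformation.

(c) A + 1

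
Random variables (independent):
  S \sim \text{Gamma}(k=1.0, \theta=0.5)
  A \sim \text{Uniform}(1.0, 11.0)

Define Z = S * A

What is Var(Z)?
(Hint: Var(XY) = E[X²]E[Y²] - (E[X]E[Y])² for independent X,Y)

Var(XY) = E[X²]E[Y²] - (E[X]E[Y])²
E[S] = 0.5, Var(S) = 0.25
E[A] = 6, Var(A) = 8.3333333
E[S²] = 0.25 + 0.5² = 0.5
E[A²] = 8.3333333 + 6² = 44.333333
Var(Z) = 0.5*44.333333 - (0.5*6)²
= 22.166667 - 9 = 13.166667

13.166667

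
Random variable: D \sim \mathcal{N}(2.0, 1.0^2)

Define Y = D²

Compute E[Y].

Using E[X²] = Var(X) + (E[X])²:
E[D] = 2
Var(D) = 1.0^2 = 1
E[D²] = 1 + 2² = 1 + 4 = 5

5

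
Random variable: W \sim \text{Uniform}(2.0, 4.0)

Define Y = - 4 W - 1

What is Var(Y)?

For Y = aW + b: Var(Y) = a² * Var(W)
Var(W) = (4 - 2)^2/12 = 0.33333333
Var(Y) = (-4)² * 0.33333333 = 16 * 0.33333333 = 5.3333333

5.3333333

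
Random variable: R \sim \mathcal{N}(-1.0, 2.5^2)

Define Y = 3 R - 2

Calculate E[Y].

For Y = 3R - 2:
E[Y] = 3 * E[R] - 2
E[R] = -1.0 = -1
E[Y] = 3 * (-1) - 2 = -5

-5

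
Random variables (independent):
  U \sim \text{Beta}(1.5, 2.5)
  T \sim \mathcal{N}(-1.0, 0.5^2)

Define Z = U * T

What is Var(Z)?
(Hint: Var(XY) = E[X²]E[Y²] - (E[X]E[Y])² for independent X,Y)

Var(XY) = E[X²]E[Y²] - (E[X]E[Y])²
E[U] = 0.375, Var(U) = 0.046875
E[T] = -1, Var(T) = 0.25
E[U²] = 0.046875 + 0.375² = 0.1875
E[T²] = 0.25 + (-1)² = 1.25
Var(Z) = 0.1875*1.25 - (0.375*(-1))²
= 0.234375 - 0.140625 = 0.09375

0.09375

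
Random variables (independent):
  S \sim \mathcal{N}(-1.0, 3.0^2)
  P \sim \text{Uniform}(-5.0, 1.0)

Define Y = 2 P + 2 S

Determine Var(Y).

For independent RVs: Var(aX + bY) = a²Var(X) + b²Var(Y)
Var(S) = 9
Var(P) = 3
Var(Y) = 2²*9 + 2²*3
= 4*9 + 4*3 = 48

48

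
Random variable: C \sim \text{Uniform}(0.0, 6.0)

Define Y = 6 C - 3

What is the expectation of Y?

For Y = 6C - 3:
E[Y] = 6 * E[C] - 3
E[C] = (0 + 6)/2 = 3
E[Y] = 6 * 3 - 3 = 15

15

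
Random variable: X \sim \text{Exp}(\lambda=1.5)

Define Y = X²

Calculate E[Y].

Using E[X²] = Var(X) + (E[X])²:
E[X] = 0.66666667
Var(X) = 1/1.5^2 = 0.44444444
E[X²] = 0.44444444 + 0.66666667² = 0.44444444 + 0.44444444 = 0.88888889

0.88888889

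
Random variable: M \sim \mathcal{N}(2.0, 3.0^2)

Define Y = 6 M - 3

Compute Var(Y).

For Y = aM + b: Var(Y) = a² * Var(M)
Var(M) = 3.0^2 = 9
Var(Y) = 6² * 9 = 36 * 9 = 324

324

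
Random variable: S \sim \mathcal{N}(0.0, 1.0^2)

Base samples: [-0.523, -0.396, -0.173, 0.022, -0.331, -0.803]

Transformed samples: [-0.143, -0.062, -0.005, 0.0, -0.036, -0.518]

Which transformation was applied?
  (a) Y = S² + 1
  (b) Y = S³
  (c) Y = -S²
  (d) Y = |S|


Checking option (b) Y = S³:
  S = -0.523 -> Y = -0.143 ✓
  S = -0.396 -> Y = -0.062 ✓
  S = -0.173 -> Y = -0.005 ✓
All samples match this transformation.

(b) S³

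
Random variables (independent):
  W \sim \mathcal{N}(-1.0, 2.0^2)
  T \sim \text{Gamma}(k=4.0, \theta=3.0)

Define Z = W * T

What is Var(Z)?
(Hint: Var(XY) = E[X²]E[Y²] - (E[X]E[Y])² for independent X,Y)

Var(XY) = E[X²]E[Y²] - (E[X]E[Y])²
E[W] = -1, Var(W) = 4
E[T] = 12, Var(T) = 36
E[W²] = 4 + (-1)² = 5
E[T²] = 36 + 12² = 180
Var(Z) = 5*180 - (-1*12)²
= 900 - 144 = 756

756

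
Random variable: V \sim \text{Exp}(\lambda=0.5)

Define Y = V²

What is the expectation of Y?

E[V²] = Var(V) + (E[V])² = 4 + 4 = 8

8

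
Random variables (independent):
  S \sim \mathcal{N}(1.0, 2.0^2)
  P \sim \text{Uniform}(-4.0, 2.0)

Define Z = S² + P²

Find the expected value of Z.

E[Z] = E[S²] + E[P²]
E[S²] = Var(S) + E[S]² = 4 + 1 = 5
E[P²] = Var(P) + E[P]² = 3 + 1 = 4
E[Z] = 5 + 4 = 9

9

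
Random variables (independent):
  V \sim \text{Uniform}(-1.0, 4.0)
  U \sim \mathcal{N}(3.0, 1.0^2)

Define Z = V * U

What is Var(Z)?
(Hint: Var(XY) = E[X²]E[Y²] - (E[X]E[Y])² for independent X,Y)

Var(XY) = E[X²]E[Y²] - (E[X]E[Y])²
E[V] = 1.5, Var(V) = 2.0833333
E[U] = 3, Var(U) = 1
E[V²] = 2.0833333 + 1.5² = 4.3333333
E[U²] = 1 + 3² = 10
Var(Z) = 4.3333333*10 - (1.5*3)²
= 43.333333 - 20.25 = 23.083333

23.083333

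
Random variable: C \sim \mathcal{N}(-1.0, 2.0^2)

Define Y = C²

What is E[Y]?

Using E[X²] = Var(X) + (E[X])²:
E[C] = -1
Var(C) = 2.0^2 = 4
E[C²] = 4 + (-1)² = 4 + 1 = 5

5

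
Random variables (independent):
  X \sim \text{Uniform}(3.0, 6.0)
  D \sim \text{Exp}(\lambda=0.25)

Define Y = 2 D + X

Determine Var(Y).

For independent RVs: Var(aX + bY) = a²Var(X) + b²Var(Y)
Var(X) = 0.75
Var(D) = 16
Var(Y) = 1²*0.75 + 2²*16
= 1*0.75 + 4*16 = 64.75

64.75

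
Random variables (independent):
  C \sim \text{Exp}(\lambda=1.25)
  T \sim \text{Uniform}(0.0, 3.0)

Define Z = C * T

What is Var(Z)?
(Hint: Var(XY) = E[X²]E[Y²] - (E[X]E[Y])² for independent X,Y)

Var(XY) = E[X²]E[Y²] - (E[X]E[Y])²
E[C] = 0.8, Var(C) = 0.64
E[T] = 1.5, Var(T) = 0.75
E[C²] = 0.64 + 0.8² = 1.28
E[T²] = 0.75 + 1.5² = 3
Var(Z) = 1.28*3 - (0.8*1.5)²
= 3.84 - 1.44 = 2.4

2.4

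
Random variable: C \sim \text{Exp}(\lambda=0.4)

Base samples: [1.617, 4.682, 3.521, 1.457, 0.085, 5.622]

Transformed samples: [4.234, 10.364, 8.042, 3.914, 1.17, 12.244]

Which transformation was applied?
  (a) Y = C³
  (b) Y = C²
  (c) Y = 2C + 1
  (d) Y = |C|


Checking option (c) Y = 2C + 1:
  C = 1.617 -> Y = 4.234 ✓
  C = 4.682 -> Y = 10.364 ✓
  C = 3.521 -> Y = 8.042 ✓
All samples match this transformation.

(c) 2C + 1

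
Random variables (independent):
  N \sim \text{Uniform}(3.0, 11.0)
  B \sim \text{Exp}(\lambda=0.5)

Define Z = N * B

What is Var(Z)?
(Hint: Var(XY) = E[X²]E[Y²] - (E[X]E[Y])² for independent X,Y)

Var(XY) = E[X²]E[Y²] - (E[X]E[Y])²
E[N] = 7, Var(N) = 5.3333333
E[B] = 2, Var(B) = 4
E[N²] = 5.3333333 + 7² = 54.333333
E[B²] = 4 + 2² = 8
Var(Z) = 54.333333*8 - (7*2)²
= 434.66667 - 196 = 238.66667

238.66667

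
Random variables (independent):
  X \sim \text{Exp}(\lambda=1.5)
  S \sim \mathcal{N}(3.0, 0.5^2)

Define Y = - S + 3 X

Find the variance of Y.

For independent RVs: Var(aX + bY) = a²Var(X) + b²Var(Y)
Var(X) = 0.44444444
Var(S) = 0.25
Var(Y) = 3²*0.44444444 + (-1)²*0.25
= 9*0.44444444 + 1*0.25 = 4.25

4.25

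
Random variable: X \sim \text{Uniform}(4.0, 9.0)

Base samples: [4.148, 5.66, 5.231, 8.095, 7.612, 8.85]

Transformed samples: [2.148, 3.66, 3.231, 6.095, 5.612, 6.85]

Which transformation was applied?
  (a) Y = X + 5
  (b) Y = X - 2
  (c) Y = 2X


Checking option (b) Y = X - 2:
  X = 4.148 -> Y = 2.148 ✓
  X = 5.66 -> Y = 3.66 ✓
  X = 5.231 -> Y = 3.231 ✓
All samples match this transformation.

(b) X - 2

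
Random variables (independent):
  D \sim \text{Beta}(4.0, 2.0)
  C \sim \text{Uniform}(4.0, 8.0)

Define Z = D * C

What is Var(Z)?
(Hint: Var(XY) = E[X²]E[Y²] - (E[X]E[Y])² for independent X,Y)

Var(XY) = E[X²]E[Y²] - (E[X]E[Y])²
E[D] = 0.66666667, Var(D) = 0.031746032
E[C] = 6, Var(C) = 1.3333333
E[D²] = 0.031746032 + 0.66666667² = 0.47619048
E[C²] = 1.3333333 + 6² = 37.333333
Var(Z) = 0.47619048*37.333333 - (0.66666667*6)²
= 17.777778 - 16 = 1.7777778

1.7777778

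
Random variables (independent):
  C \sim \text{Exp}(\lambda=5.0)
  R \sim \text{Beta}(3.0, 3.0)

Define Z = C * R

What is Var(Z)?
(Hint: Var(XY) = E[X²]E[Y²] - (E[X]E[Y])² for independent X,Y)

Var(XY) = E[X²]E[Y²] - (E[X]E[Y])²
E[C] = 0.2, Var(C) = 0.04
E[R] = 0.5, Var(R) = 0.035714286
E[C²] = 0.04 + 0.2² = 0.08
E[R²] = 0.035714286 + 0.5² = 0.28571429
Var(Z) = 0.08*0.28571429 - (0.2*0.5)²
= 0.022857143 - 0.01 = 0.012857143

0.012857143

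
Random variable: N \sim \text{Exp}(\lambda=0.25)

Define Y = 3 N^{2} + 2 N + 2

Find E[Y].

E[Y] = 3*E[N²] + 2*E[N] + 2
E[N] = 4
E[N²] = Var(N) + (E[N])² = 16 + 16 = 32
E[Y] = 3*32 + 2*4 + 2 = 106

106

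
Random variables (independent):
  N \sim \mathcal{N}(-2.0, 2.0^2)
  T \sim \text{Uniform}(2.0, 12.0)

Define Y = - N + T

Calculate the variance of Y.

For independent RVs: Var(aX + bY) = a²Var(X) + b²Var(Y)
Var(N) = 4
Var(T) = 8.3333333
Var(Y) = (-1)²*4 + 1²*8.3333333
= 1*4 + 1*8.3333333 = 12.333333

12.333333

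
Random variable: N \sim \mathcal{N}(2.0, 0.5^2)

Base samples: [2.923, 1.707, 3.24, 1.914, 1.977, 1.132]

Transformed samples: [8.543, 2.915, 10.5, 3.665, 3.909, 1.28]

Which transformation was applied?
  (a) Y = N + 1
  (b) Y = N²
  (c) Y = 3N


Checking option (b) Y = N²:
  N = 2.923 -> Y = 8.543 ✓
  N = 1.707 -> Y = 2.915 ✓
  N = 3.24 -> Y = 10.5 ✓
All samples match this transformation.

(b) N²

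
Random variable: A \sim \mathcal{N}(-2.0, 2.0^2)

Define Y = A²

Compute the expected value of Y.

Using E[X²] = Var(X) + (E[X])²:
E[A] = -2
Var(A) = 2.0^2 = 4
E[A²] = 4 + (-2)² = 4 + 4 = 8

8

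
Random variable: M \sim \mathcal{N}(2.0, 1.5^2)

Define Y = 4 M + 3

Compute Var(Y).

For Y = aM + b: Var(Y) = a² * Var(M)
Var(M) = 1.5^2 = 2.25
Var(Y) = 4² * 2.25 = 16 * 2.25 = 36

36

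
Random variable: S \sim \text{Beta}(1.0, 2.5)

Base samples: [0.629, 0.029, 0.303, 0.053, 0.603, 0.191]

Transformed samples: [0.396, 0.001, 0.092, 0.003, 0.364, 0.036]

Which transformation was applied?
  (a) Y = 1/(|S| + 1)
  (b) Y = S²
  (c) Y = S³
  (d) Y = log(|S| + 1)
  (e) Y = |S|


Checking option (b) Y = S²:
  S = 0.629 -> Y = 0.396 ✓
  S = 0.029 -> Y = 0.001 ✓
  S = 0.303 -> Y = 0.092 ✓
All samples match this transformation.

(b) S²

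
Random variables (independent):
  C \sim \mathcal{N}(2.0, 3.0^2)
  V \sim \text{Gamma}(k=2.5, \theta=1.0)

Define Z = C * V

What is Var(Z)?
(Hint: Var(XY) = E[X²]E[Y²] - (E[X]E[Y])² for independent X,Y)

Var(XY) = E[X²]E[Y²] - (E[X]E[Y])²
E[C] = 2, Var(C) = 9
E[V] = 2.5, Var(V) = 2.5
E[C²] = 9 + 2² = 13
E[V²] = 2.5 + 2.5² = 8.75
Var(Z) = 13*8.75 - (2*2.5)²
= 113.75 - 25 = 88.75

88.75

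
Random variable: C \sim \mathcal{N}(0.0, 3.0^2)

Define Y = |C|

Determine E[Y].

For X ~ N(0, 3.0²), E[|X|] = sigma * sqrt(2/pi)
= 3.0 * sqrt(2/pi) = 2.3936537

2.3936537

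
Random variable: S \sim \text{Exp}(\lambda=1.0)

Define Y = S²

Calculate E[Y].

Using E[X²] = Var(X) + (E[X])²:
E[S] = 1
Var(S) = 1/1.0^2 = 1
E[S²] = 1 + 1² = 1 + 1 = 2

2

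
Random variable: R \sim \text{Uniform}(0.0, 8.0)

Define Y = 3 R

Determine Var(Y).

For Y = aR + b: Var(Y) = a² * Var(R)
Var(R) = (8 - 0)^2/12 = 5.3333333
Var(Y) = 3² * 5.3333333 = 9 * 5.3333333 = 48

48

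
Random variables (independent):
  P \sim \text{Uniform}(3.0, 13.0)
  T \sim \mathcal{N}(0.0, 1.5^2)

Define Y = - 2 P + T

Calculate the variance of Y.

For independent RVs: Var(aX + bY) = a²Var(X) + b²Var(Y)
Var(P) = 8.3333333
Var(T) = 2.25
Var(Y) = (-2)²*8.3333333 + 1²*2.25
= 4*8.3333333 + 1*2.25 = 35.583333

35.583333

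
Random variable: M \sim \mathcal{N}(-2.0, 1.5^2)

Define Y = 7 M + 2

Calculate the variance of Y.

For Y = aM + b: Var(Y) = a² * Var(M)
Var(M) = 1.5^2 = 2.25
Var(Y) = 7² * 2.25 = 49 * 2.25 = 110.25

110.25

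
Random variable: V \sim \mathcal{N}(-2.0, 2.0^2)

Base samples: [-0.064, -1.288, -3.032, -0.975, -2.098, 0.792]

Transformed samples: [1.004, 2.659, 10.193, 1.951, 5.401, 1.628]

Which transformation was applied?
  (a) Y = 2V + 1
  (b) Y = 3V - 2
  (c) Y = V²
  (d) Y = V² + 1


Checking option (d) Y = V² + 1:
  V = -0.064 -> Y = 1.004 ✓
  V = -1.288 -> Y = 2.659 ✓
  V = -3.032 -> Y = 10.193 ✓
All samples match this transformation.

(d) V² + 1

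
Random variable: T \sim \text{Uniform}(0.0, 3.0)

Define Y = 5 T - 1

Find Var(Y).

For Y = aT + b: Var(Y) = a² * Var(T)
Var(T) = (3 - 0)^2/12 = 0.75
Var(Y) = 5² * 0.75 = 25 * 0.75 = 18.75

18.75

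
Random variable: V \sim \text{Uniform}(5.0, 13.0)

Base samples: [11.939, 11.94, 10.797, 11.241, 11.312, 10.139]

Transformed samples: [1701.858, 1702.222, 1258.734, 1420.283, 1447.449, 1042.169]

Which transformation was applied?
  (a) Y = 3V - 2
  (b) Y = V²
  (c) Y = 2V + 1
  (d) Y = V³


Checking option (d) Y = V³:
  V = 11.939 -> Y = 1701.858 ✓
  V = 11.94 -> Y = 1702.222 ✓
  V = 10.797 -> Y = 1258.734 ✓
All samples match this transformation.

(d) V³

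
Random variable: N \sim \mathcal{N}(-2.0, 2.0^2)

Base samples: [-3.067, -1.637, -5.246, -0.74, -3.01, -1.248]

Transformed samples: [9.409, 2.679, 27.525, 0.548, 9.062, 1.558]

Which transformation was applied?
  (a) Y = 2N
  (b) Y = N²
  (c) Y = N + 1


Checking option (b) Y = N²:
  N = -3.067 -> Y = 9.409 ✓
  N = -1.637 -> Y = 2.679 ✓
  N = -5.246 -> Y = 27.525 ✓
All samples match this transformation.

(b) N²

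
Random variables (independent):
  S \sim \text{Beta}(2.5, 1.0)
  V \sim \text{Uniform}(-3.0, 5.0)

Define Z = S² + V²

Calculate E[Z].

E[Z] = E[S²] + E[V²]
E[S²] = Var(S) + E[S]² = 0.045351474 + 0.51020408 = 0.55555556
E[V²] = Var(V) + E[V]² = 5.3333333 + 1 = 6.3333333
E[Z] = 0.55555556 + 6.3333333 = 6.8888889

6.8888889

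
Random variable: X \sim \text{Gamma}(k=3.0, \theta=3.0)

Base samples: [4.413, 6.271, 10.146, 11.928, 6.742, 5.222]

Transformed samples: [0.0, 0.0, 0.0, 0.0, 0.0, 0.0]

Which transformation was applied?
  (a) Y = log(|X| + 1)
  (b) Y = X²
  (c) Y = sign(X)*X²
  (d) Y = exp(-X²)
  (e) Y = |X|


Checking option (d) Y = exp(-X²):
  X = 4.413 -> Y = 0.0 ✓
  X = 6.271 -> Y = 0.0 ✓
  X = 10.146 -> Y = 0.0 ✓
All samples match this transformation.

(d) exp(-X²)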